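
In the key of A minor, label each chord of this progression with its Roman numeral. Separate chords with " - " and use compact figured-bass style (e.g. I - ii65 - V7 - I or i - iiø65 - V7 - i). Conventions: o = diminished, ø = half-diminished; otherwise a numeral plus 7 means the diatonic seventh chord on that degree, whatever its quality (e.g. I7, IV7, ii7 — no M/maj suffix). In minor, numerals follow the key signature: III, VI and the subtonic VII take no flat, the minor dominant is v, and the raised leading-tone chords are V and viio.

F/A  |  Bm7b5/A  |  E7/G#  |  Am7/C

VI6 - iiø42 - V65 - i65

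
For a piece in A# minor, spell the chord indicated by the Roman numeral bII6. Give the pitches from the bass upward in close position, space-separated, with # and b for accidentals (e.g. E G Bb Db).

Scale degree 2 in A# minor is B#; lowering it a half step gives B. bII6 is the Neapolitan sixth — a major triad on the lowered second degree, here in its customary first inversion.
So the chord is B-D#-F#.
With the 6 figure the chord is in first inversion; from the bass D# upward in close position it reads D#-F#-B.

D# F# B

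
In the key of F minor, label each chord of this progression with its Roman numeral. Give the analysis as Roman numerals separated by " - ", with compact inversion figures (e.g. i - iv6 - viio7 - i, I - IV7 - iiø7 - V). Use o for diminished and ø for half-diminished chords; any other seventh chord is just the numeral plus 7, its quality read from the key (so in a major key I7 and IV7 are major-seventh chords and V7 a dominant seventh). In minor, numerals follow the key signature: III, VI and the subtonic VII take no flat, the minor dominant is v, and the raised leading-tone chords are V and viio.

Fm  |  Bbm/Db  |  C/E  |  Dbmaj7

i - iv6 - V6 - VI7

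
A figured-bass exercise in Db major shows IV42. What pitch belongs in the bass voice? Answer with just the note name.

IV in Db major has root Gb; the chord is Gb-Bb-Db-F.
The figure 42 means third inversion — the seventh is in the bass.

F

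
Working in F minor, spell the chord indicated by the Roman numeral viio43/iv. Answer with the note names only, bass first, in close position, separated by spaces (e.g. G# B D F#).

Eb Gb A C

The slash marks an applied leading-tone chord: viio of iv. In F minor, iv is Bb, so the leading tone to it is A, a half step below.
Building a fully diminished seventh chord on A gives A-C-Eb-Gb.
With the 43 figure the chord is in second inversion; from the bass Eb upward in close position it reads Eb-Gb-A-C.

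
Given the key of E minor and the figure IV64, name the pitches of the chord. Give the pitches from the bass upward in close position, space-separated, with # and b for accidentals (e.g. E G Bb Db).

E A C#

Scale degree 4 in E minor is A; here the chord built on it is altered to a major triad. IV64 is the major subdominant, borrowed from the parallel major.
So the chord is A-C#-E.
The figured bass 64 indicates second inversion, placing the fifth (E) in the bass: E-A-C#.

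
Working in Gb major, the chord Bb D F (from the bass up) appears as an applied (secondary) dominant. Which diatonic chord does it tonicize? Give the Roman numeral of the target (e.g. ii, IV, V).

The chord is a major triad on Bb.
A dominant resolves down a perfect fifth: Bb → Eb. In Gb major, Eb is scale degree 6, i.e. vi.

vi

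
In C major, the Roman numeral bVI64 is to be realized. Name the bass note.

Eb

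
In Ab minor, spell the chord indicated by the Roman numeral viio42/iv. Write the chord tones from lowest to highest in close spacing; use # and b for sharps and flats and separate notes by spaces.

Bbb C Eb Gb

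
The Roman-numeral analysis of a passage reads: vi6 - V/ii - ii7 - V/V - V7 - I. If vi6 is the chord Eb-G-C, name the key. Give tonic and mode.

Eb major

vi6 is given as Eb-G-C — a minor triad with root C.
Counting down 5 scale steps from C places the tonic on Eb; a minor triad on degree 6 is diatonic only in major.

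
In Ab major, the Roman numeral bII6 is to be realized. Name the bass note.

Db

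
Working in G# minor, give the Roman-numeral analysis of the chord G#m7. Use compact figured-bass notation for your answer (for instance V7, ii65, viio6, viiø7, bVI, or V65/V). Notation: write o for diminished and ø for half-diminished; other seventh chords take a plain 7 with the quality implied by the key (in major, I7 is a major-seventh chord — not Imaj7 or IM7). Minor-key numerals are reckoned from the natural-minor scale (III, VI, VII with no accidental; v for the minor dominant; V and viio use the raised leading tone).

i7

Stacked in thirds the chord is G#-B-D#-F#: a minor seventh chord on G#.
G# is scale degree 1 in G# minor, and a minor seventh chord on that degree is written i7.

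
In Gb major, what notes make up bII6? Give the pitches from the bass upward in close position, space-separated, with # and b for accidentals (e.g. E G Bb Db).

Scale degree 2 in Gb major is Ab; lowering it a half step gives Abb. bII6 is the Neapolitan sixth — a major triad on the lowered second degree, here in its customary first inversion.
So the chord is Abb-Cb-Ebb, a major triad.
With the 6 figure the chord is in first inversion; from the bass Cb upward in close position it reads Cb-Ebb-Abb.

Cb Ebb Abb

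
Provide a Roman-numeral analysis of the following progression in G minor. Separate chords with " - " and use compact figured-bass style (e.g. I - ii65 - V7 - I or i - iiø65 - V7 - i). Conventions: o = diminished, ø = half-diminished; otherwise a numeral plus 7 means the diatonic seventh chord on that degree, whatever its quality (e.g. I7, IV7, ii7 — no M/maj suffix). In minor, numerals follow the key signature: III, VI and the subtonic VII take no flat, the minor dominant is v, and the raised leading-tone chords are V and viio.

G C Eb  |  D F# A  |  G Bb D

G-C-Eb: minor triad on C = scale degree 4 → iv64.
D-F#-A has root D, degree 5 in G minor, so V.
G-Bb-D: minor triad on G = scale degree 1 → i.

iv64 - V - i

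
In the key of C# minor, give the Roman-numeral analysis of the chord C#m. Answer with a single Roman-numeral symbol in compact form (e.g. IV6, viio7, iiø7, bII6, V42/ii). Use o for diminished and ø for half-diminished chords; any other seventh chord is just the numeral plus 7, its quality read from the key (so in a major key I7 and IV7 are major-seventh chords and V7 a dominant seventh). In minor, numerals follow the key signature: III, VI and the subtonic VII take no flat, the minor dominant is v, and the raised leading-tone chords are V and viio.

i

Stacked in thirds the chord is C#-E-G#: a minor triad on C#.
In C# minor, C# is the tonic; the diatonic minor triad there is i.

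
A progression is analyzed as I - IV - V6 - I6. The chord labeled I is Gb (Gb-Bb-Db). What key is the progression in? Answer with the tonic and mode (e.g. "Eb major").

I is given as Gb-Bb-Db — a major triad with root Gb.
If Gb is scale degree 1 and the mode makes that degree carry a major triad, the tonic is Gb and the mode is major.

Gb major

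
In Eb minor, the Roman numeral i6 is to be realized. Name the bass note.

Gb

i in Eb minor has root Eb; the chord is Eb-Gb-Bb.
The figure 6 means first inversion — the third is in the bass.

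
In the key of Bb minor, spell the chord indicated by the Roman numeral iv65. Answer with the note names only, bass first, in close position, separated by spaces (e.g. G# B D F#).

Gb Bb Db Eb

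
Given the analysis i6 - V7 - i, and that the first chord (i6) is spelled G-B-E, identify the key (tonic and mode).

i6 is given as G-B-E — a minor triad with root E.
If E is scale degree 1 and the mode makes that degree carry a minor triad, the tonic is E and the mode is minor.

E minor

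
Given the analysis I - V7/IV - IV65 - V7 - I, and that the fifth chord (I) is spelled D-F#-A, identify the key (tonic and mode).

D major

The chord D is a major triad rooted on D; its label is I.
If D is scale degree 1 and the mode makes that degree carry a major triad, the tonic is D and the mode is major.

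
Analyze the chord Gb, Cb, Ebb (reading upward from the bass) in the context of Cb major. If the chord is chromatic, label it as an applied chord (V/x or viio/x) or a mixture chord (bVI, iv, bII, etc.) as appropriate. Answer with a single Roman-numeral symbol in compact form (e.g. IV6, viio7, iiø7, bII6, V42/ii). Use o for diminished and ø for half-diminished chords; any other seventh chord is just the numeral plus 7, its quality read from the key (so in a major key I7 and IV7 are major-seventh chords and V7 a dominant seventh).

i64

Stacked in thirds the chord is Cb-Ebb-Gb: a minor triad on Cb.
Cb is the first degree of Cb major. This is the minor tonic, borrowed from the parallel minor.
With Gb in the bass the chord is in second inversion, so the figured bass is 64.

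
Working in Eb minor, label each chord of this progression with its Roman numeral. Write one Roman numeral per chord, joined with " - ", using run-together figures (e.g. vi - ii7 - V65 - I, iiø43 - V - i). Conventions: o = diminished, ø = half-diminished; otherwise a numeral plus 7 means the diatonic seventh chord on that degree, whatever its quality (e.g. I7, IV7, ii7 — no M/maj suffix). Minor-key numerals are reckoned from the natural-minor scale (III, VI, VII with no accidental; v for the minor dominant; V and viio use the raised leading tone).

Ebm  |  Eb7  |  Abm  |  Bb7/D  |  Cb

i - V7/iv - iv - V65 - VI

Ebm: root Eb is the tonic; minor triad there is i.
Eb7: chromatic; Eb is V of iv, so V7/iv.
Abm has root Ab, degree 4 in Eb minor, so iv.
Bb7/D: dominant seventh chord on Bb = scale degree 5 → V65.
Cb: root Cb is the submediant; major triad there is VI.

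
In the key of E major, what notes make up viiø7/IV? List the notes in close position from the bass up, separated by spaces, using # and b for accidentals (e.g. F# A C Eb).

G# B D F#

viiø7/IV is a secondary leading-tone chord. The target IV is A in E major; the applied chord is rooted a semitone below, on G#.
Building a half-diminished seventh chord on G# gives G#-B-D-F#.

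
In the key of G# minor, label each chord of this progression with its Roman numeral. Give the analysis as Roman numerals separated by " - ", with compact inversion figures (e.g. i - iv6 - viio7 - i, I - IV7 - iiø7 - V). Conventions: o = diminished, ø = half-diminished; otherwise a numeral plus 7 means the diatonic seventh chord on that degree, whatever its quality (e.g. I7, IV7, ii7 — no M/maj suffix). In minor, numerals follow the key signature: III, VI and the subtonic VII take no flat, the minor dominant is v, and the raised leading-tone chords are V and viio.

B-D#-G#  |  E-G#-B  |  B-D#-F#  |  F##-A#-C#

B-D#-G#: root G# is the tonic; minor triad there is i6.
E-G#-B: root E is the submediant; major triad there is VI.
B-D#-F#: root B is the mediant; major triad there is III.
F##-A#-C#: diminished triad on F## = scale degree 7 → viio.

i6 - VI - III - viio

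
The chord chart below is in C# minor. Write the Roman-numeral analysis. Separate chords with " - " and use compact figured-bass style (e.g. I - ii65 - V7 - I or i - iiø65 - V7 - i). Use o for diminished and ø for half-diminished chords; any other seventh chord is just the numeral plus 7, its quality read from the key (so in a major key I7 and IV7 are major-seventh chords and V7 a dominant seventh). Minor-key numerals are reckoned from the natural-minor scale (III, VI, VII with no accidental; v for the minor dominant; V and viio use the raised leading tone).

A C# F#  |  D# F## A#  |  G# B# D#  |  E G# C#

A-C#-F# has root F#, degree 4 in C# minor, so iv6.
D#-F##-A# is the secondary dominant of V (major triad on D#): V/V.
G#-B#-D#: root G# is the dominant; major triad there is V.
E-G#-C#: root C# is the tonic; minor triad there is i6.

iv6 - V/V - V - i6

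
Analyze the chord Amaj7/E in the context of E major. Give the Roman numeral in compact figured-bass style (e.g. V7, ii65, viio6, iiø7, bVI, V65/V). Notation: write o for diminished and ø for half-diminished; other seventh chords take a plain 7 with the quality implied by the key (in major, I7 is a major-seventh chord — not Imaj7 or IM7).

The pitches A-C#-E-G# form a major seventh chord rooted on A.
A is scale degree 4 in E major, and a major seventh chord on that degree is written IV7.
With E in the bass the chord is in second inversion, so the figured bass is 43.

IV43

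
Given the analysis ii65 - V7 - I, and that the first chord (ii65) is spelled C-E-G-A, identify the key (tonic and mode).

G major

ii65 is given as C-E-G-A — a minor seventh chord with root A.
Counting down one scale step from A places the tonic on G; a minor seventh chord on degree 2 is diatonic only in major.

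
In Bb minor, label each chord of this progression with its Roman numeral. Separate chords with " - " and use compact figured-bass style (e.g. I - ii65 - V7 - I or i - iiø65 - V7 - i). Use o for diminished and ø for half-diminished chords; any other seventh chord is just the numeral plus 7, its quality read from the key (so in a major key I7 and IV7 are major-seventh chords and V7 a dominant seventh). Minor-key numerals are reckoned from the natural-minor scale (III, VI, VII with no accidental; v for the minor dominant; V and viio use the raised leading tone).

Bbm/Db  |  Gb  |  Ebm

i6 - VI - iv

Bbm/Db: minor triad on Bb = scale degree 1 → i6.
Gb has root Gb, degree 6 in Bb minor, so VI.
Ebm has root Eb, degree 4 in Bb minor, so iv.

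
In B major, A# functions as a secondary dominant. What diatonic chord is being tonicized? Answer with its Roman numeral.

iii

The chord is a major triad on A#.
A dominant resolves down a perfect fifth: A# → D#. In B major, D# is scale degree 3, i.e. iii.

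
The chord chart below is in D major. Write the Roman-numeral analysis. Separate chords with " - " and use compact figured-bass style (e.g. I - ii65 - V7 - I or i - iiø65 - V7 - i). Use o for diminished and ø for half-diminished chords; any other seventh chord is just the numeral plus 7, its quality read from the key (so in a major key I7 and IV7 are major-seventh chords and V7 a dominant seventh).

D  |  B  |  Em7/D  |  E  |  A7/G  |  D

D has root D, degree 1 in D major, so I.
B: chromatic; B is V of ii, so V/ii.
Em7/D: root E is the supertonic; minor seventh chord there is ii42.
E is the secondary dominant of V (major triad on E): V/V.
A7/G: dominant seventh chord on A = scale degree 5 → V42.
D: major triad on D = scale degree 1 → I.

I - V/ii - ii42 - V/V - V42 - I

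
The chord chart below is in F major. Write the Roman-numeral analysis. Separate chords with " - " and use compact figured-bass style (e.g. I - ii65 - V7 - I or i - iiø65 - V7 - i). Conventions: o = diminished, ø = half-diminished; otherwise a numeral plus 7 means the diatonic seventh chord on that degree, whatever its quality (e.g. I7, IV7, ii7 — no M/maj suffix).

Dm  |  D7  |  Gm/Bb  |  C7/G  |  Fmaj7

vi - V7/ii - ii6 - V43 - I7

Dm: root D is the submediant; minor triad there is vi.
D7 is the secondary dominant of ii (dominant seventh chord on D): V7/ii.
Gm/Bb: minor triad on G = scale degree 2 → ii6.
C7/G has root C, degree 5 in F major, so V43.
Fmaj7 has root F, degree 1 in F major, so I7.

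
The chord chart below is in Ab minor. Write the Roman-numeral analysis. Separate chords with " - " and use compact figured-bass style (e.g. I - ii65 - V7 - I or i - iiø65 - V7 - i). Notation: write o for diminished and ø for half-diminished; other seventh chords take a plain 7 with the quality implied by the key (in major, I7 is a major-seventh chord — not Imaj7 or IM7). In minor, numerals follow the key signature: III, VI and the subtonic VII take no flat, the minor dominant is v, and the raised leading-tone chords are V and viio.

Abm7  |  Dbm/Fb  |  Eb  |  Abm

i7 - iv6 - V - i

Abm7: minor seventh chord on Ab = scale degree 1 → i7.
Dbm/Fb: root Db is the subdominant; minor triad there is iv6.
Eb: major triad on Eb = scale degree 5 → V.
Abm: root Ab is the tonic; minor triad there is i.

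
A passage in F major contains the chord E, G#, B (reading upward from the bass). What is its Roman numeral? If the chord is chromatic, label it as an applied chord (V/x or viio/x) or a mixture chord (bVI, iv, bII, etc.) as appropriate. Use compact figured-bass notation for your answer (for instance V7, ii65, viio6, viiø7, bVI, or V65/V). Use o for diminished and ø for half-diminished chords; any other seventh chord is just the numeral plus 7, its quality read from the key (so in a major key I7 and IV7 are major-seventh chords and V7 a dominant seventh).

Stacked in thirds the chord is E-G#-B: a major triad on E.
E is not a diatonic chord root with this quality in F major, but it lies a perfect fifth above A (iii), so the chord functions as an applied dominant of iii.

V/iii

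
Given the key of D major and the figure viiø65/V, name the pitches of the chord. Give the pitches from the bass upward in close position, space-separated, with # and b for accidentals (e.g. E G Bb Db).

B D F# G#

The slash marks an applied leading-tone chord: viio of V. In D major, V is A, so the leading tone to it is G#, a half step below.
Building a half-diminished seventh chord on G# gives G#-B-D-F#.
The figured bass 65 indicates first inversion, placing the third (B) in the bass: B-D-F#-G#.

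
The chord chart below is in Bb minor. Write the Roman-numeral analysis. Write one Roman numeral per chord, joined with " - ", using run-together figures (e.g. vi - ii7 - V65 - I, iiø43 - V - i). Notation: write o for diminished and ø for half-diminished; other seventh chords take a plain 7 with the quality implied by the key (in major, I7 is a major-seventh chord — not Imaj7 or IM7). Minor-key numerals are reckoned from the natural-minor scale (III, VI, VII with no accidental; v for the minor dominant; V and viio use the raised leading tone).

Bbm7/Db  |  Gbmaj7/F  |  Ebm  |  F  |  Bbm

Bbm7/Db has root Bb, degree 1 in Bb minor, so i65.
Gbmaj7/F: root Gb is the submediant; major seventh chord there is VI42.
Ebm: root Eb is the subdominant; minor triad there is iv.
F: root F is the dominant; major triad there is V.
Bbm has root Bb, degree 1 in Bb minor, so i.

i65 - VI42 - iv - V - i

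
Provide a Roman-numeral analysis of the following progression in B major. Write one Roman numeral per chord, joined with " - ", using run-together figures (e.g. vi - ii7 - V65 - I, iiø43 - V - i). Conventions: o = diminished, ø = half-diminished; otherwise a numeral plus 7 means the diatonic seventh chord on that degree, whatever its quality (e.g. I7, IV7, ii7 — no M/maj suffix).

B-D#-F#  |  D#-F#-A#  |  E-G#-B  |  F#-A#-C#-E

I - iii - IV - V7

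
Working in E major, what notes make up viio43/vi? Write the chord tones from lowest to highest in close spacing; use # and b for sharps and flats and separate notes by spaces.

The slash marks an applied leading-tone chord: viio of vi. In E major, vi is C#, so the leading tone to it is B#, a half step below.
Building a fully diminished seventh chord on B# gives B#-D#-F#-A.
The figured bass 43 indicates second inversion, placing the fifth (F#) in the bass: F#-A-B#-D#.

F# A B# D#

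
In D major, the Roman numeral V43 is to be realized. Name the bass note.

V in D major has root A; the chord is A-C#-E-G.
The figure 43 means second inversion — the fifth is in the bass.

E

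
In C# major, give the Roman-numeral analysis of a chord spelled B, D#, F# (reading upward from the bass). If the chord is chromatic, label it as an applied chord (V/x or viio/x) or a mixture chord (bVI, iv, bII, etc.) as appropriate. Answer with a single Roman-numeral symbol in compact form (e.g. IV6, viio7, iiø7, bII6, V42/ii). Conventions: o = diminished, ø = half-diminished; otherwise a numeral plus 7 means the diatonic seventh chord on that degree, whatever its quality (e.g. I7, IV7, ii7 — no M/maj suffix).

The pitches B-D#-F# form a major triad rooted on B.
B is the lowered seventh degree of C# major (diatonic 7 would be B#). This is a major triad on the lowered seventh degree (the subtonic), borrowed from the parallel minor.

bVII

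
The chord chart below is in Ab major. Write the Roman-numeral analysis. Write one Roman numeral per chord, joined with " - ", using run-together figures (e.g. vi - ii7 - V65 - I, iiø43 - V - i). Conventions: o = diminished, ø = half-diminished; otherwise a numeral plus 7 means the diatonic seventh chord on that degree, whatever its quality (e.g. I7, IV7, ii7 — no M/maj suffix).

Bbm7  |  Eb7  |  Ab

ii7 - V7 - I

Bbm7: minor seventh chord on Bb = scale degree 2 → ii7.
Eb7: dominant seventh chord on Eb = scale degree 5 → V7.
Ab: root Ab is the tonic; major triad there is I.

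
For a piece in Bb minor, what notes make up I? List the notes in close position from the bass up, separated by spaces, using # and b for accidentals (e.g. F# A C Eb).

Bb D F

I is the major tonic (Picardy third), borrowed from the parallel major. In Bb minor that root is Bb.
So the chord is Bb-D-F.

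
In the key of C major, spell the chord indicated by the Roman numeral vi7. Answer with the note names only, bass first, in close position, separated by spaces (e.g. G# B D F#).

A C E G

In C major, the submediant is A, and the diatonic chord built there is a minor seventh chord.
Stacking thirds from A gives A-C-E-G.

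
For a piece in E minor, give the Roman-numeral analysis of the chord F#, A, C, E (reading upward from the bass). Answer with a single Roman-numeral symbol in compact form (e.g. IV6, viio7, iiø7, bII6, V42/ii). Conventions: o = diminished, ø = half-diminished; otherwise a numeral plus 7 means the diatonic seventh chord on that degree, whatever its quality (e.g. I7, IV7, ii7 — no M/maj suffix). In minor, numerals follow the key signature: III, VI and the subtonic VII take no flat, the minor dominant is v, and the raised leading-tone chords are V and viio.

iiø7

Stacked in thirds the chord is F#-A-C-E: a half-diminished seventh chord on F#.
In E minor, F# is the supertonic; the diatonic half-diminished seventh chord there is iiø7.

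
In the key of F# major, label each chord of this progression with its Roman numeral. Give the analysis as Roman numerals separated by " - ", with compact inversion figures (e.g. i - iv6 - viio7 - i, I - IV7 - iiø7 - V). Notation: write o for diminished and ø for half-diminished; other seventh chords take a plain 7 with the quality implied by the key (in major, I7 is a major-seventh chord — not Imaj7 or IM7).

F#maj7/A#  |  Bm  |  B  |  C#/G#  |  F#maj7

F#maj7/A#: root F# is the tonic; major seventh chord there is I65.
Bm is non-diatonic — iv, a mixture chord from F# minor.
B: major triad on B = scale degree 4 → IV.
C#/G# has root C#, degree 5 in F# major, so V64.
F#maj7: major seventh chord on F# = scale degree 1 → I7.

I65 - iv - IV - V64 - I7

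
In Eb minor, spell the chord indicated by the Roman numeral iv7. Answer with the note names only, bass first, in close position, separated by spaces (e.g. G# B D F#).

Ab Cb Eb Gb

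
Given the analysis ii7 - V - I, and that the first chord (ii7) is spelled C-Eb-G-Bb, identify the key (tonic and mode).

Bb major

The chord Cm7 is a minor seventh chord rooted on C; its label is ii7.
ii7 on C implies C is the supertonic; that puts the tonic at Bb, and the lowercase numeral fits major mode.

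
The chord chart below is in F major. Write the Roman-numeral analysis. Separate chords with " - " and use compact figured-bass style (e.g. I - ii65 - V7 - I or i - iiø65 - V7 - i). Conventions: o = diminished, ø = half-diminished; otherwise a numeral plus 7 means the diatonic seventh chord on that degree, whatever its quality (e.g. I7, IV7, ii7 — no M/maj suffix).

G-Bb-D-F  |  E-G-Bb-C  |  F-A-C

ii7 - V65 - I

G-Bb-D-F has root G, degree 2 in F major, so ii7.
E-G-Bb-C: dominant seventh chord on C = scale degree 5 → V65.
F-A-C: major triad on F = scale degree 1 → I.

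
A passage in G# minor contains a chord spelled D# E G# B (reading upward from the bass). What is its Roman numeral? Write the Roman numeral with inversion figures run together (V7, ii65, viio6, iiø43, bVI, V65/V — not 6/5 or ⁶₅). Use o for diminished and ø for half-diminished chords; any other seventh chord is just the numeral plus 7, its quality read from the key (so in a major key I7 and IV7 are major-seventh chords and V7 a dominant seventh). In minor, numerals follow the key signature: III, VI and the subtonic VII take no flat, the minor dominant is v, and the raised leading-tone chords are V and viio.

The pitches E-G#-B-D# form a major seventh chord rooted on E.
In G# minor, E is the submediant; the diatonic major seventh chord there is VI7.
With D# in the bass the chord is in third inversion, so the figured bass is 42.

VI42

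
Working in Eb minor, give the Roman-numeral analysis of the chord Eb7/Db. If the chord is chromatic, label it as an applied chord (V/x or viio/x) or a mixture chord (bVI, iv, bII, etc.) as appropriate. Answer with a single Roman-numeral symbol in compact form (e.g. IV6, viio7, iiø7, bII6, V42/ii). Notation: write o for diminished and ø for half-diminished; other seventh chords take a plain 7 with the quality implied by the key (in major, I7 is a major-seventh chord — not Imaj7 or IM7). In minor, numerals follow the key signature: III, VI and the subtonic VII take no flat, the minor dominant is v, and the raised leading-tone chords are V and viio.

V42/iv

The pitches Eb-G-Bb-Db form a dominant seventh chord rooted on Eb.
Eb is not a diatonic chord root with this quality in Eb minor, but it lies a perfect fifth above Ab (iv), so the chord functions as an applied dominant of iv.
With Db in the bass the chord is in third inversion, so the figured bass is 42.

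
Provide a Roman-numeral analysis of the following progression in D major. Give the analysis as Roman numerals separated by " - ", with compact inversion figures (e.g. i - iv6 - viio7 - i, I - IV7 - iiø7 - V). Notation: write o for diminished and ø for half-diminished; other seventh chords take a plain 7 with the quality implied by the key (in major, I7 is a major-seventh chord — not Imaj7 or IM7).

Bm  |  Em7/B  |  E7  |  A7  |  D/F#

vi - ii43 - V7/V - V7 - I6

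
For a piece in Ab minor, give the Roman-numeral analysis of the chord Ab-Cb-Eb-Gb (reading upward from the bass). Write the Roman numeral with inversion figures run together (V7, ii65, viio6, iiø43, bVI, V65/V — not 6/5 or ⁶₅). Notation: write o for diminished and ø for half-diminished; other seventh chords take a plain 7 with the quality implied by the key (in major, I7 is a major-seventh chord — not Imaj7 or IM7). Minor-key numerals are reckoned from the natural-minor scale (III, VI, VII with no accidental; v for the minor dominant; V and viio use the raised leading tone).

i7

Stacked in thirds the chord is Ab-Cb-Eb-Gb: a minor seventh chord on Ab.
In Ab minor, Ab is the tonic; the diatonic minor seventh chord there is i7.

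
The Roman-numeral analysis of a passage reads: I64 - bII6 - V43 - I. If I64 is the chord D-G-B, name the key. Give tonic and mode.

G major

The chord G/D is a major triad rooted on G; its label is I64.
If G is scale degree 1 and the mode makes that degree carry a major triad, the tonic is G and the mode is major.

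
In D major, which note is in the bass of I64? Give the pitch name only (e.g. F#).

I in D major has root D; the chord is D-F#-A.
The figure 64 means second inversion — the fifth is in the bass.

A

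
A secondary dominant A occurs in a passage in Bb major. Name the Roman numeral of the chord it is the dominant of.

The chord is a major triad on A.
A dominant resolves down a perfect fifth: A → D. In Bb major, D is scale degree 3, i.e. iii.

iii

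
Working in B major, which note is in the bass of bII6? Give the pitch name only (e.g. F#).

E

bII in B major has root C; the chord is C-E-G.
The figure 6 means first inversion — the third is in the bass.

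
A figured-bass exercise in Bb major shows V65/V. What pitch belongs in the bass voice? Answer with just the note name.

E

The applied chord V65/V is rooted on C: C-E-G-Bb.
The figure 65 means first inversion — the third is in the bass.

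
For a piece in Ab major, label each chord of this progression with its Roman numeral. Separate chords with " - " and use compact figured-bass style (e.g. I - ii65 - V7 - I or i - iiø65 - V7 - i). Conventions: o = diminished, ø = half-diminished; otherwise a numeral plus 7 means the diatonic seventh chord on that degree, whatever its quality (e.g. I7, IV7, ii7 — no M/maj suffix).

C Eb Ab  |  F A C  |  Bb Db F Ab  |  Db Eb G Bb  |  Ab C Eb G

C-Eb-Ab: root Ab is the tonic; major triad there is I6.
F-A-C: chromatic; F is V of ii, so V/ii.
Bb-Db-F-Ab: minor seventh chord on Bb = scale degree 2 → ii7.
Db-Eb-G-Bb: dominant seventh chord on Eb = scale degree 5 → V42.
Ab-C-Eb-G: root Ab is the tonic; major seventh chord there is I7.

I6 - V/ii - ii7 - V42 - I7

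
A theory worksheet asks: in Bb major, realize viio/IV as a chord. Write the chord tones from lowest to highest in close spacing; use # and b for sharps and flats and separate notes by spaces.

D F Ab

viio/IV is a secondary leading-tone chord. The target IV is Eb in Bb major; the applied chord is rooted a semitone below, on D.
Building a diminished triad on D gives D-F-Ab.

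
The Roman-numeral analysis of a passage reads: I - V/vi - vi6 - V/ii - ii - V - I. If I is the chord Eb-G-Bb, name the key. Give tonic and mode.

Eb major

I is given as Eb-G-Bb — a major triad with root Eb.
If Eb is scale degree 1 and the mode makes that degree carry a major triad, the tonic is Eb and the mode is major.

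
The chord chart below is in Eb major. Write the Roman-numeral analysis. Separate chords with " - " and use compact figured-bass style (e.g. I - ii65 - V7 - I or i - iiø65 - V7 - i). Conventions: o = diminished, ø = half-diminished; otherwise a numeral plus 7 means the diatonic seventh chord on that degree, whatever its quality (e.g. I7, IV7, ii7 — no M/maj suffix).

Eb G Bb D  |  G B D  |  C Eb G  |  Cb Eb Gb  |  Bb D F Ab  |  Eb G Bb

I7 - V/vi - vi - bVI - V7 - I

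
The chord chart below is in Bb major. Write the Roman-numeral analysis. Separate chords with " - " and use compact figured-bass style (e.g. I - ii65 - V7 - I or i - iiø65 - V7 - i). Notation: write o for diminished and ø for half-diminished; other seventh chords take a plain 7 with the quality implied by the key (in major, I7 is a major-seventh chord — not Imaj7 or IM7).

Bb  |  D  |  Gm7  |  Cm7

I - V/vi - vi7 - ii7

Bb: root Bb is the tonic; major triad there is I.
D: chromatic; D is V of vi, so V/vi.
Gm7: root G is the submediant; minor seventh chord there is vi7.
Cm7: minor seventh chord on C = scale degree 2 → ii7.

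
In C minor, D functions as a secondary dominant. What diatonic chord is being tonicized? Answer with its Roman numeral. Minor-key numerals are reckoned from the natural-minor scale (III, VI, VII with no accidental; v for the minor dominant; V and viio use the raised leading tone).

V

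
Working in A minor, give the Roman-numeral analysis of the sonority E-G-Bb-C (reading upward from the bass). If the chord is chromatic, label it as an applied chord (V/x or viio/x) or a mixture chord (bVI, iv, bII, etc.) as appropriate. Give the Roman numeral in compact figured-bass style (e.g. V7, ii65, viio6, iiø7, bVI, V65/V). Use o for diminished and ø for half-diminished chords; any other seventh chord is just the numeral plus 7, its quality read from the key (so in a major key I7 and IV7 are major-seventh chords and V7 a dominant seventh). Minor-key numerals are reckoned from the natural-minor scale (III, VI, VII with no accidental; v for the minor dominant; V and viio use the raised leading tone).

V65/VI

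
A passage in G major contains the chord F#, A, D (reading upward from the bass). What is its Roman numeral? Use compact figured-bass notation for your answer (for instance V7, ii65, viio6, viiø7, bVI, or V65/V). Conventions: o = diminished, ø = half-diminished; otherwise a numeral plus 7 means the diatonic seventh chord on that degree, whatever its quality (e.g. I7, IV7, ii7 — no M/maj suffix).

V6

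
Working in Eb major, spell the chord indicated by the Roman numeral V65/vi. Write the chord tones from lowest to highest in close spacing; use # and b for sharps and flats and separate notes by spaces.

V65/vi is a secondary dominant — the dominant seventh of vi. vi in Eb major is C, so the applied chord's root is G, a perfect fifth above.
Building a dominant seventh chord on G gives G-B-D-F.
With the 65 figure the chord is in first inversion; from the bass B upward in close position it reads B-D-F-G.

B D F G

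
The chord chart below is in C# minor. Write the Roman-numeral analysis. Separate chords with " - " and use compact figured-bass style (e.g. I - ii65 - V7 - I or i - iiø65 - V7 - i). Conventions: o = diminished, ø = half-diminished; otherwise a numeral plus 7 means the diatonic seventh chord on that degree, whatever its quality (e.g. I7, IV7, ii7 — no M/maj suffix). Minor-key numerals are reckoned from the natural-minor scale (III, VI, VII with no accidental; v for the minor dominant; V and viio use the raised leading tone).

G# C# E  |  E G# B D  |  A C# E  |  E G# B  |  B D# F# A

G#-C#-E: minor triad on C# = scale degree 1 → i64.
E-G#-B-D: a dominant seventh chord on E, the applied dominant of VI → V7/VI.
A-C#-E: major triad on A = scale degree 6 → VI.
E-G#-B: root E is the mediant; major triad there is III.
B-D#-F#-A: root B is the subtonic; dominant seventh chord there is VII7.

i64 - V7/VI - VI - III - VII7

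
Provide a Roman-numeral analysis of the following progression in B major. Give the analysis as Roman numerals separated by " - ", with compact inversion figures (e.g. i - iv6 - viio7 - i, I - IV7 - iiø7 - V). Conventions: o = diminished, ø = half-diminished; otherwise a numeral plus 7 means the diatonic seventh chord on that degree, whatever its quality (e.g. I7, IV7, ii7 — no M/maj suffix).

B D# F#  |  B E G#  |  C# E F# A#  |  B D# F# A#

B-D#-F#: major triad on B = scale degree 1 → I.
B-E-G# has root E, degree 4 in B major, so IV64.
C#-E-F#-A#: root F# is the dominant; dominant seventh chord there is V43.
B-D#-F#-A#: major seventh chord on B = scale degree 1 → I7.

I - IV64 - V43 - I7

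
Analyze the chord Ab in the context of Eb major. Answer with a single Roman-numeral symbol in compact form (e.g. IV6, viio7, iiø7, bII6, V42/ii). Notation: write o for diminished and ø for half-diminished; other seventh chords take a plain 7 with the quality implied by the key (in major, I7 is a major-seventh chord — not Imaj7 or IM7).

Stacked in thirds the chord is Ab-C-Eb: a major triad on Ab.
In Eb major, Ab is the subdominant; the diatonic major triad there is IV.

IV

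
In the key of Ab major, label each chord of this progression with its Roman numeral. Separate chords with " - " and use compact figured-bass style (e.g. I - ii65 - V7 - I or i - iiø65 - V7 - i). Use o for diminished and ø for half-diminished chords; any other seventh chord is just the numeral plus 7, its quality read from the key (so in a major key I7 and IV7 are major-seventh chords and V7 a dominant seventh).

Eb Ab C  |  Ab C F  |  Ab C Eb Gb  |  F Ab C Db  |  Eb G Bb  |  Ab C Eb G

I64 - vi6 - V7/IV - IV65 - V - I7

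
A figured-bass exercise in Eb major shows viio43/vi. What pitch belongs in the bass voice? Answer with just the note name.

The applied chord viio43/vi is rooted on B: B-D-F-Ab.
The figure 43 means second inversion — the fifth is in the bass.

F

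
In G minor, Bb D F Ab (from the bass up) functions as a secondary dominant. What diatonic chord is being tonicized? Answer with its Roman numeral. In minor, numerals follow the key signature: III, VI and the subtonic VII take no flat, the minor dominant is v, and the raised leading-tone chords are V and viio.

The chord is a dominant seventh chord on Bb.
A dominant resolves down a perfect fifth: Bb → Eb. In G minor, Eb is scale degree 6, i.e. VI.

VI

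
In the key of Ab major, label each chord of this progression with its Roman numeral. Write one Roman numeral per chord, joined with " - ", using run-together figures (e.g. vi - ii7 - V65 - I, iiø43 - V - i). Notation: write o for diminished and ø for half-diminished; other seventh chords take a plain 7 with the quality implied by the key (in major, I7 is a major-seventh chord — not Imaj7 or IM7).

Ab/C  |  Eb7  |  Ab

Ab/C: root Ab is the tonic; major triad there is I6.
Eb7 has root Eb, degree 5 in Ab major, so V7.
Ab: root Ab is the tonic; major triad there is I.

I6 - V7 - I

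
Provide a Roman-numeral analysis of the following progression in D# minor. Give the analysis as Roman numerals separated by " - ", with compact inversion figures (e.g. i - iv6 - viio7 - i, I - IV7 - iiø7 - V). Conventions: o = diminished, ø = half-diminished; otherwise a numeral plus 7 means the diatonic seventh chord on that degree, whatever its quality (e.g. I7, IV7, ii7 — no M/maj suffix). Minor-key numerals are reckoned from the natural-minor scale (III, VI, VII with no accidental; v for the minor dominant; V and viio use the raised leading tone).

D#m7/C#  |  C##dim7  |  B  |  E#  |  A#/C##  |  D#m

i42 - viio7 - VI - V/V - V6 - i

D#m7/C# has root D#, degree 1 in D# minor, so i42.
C##dim7 has root C##, degree 7 in D# minor, so viio7.
B: major triad on B = scale degree 6 → VI.
E#: a major triad on E#, the applied dominant of V → V/V.
A#/C## has root A#, degree 5 in D# minor, so V6.
D#m: root D# is the tonic; minor triad there is i.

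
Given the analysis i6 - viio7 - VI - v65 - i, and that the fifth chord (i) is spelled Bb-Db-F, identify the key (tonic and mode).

i is given as Bb-Db-F — a minor triad with root Bb.
If Bb is scale degree 1 and the mode makes that degree carry a minor triad, the tonic is Bb and the mode is minor.

Bb minor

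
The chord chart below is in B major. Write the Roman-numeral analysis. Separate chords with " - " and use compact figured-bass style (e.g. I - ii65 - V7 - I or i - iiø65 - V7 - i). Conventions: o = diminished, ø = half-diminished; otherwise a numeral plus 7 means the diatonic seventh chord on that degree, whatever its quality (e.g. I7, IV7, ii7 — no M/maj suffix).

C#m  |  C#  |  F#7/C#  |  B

C#m has root C#, degree 2 in B major, so ii.
C# is the secondary dominant of V (major triad on C#): V/V.
F#7/C#: root F# is the dominant; dominant seventh chord there is V43.
B: major triad on B = scale degree 1 → I.

ii - V/V - V43 - I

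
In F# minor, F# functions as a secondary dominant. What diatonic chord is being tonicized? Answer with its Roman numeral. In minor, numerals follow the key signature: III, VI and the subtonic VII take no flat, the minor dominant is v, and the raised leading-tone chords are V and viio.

The chord is a major triad on F#.
A dominant resolves down a perfect fifth: F# → B. In F# minor, B is scale degree 4, i.e. iv.

iv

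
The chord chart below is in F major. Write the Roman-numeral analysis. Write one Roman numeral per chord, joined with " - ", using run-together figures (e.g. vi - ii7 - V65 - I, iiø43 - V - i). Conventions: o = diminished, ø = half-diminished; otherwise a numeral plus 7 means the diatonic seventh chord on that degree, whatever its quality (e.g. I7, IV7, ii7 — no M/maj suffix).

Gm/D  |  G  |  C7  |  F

ii64 - V/V - V7 - I

Gm/D: minor triad on G = scale degree 2 → ii64.
G: chromatic; G is V of V, so V/V.
C7 has root C, degree 5 in F major, so V7.
F has root F, degree 1 in F major, so I.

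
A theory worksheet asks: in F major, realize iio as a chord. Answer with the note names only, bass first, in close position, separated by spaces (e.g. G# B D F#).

Scale degree 2 in F major is G; here the chord built on it is altered to a diminished triad. iio is the diminished supertonic triad, borrowed from the parallel minor.
So the chord is G-Bb-Db.

G Bb Db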